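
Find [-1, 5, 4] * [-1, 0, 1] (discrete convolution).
y[0] = -1×-1 = 1; y[1] = -1×0 + 5×-1 = -5; y[2] = -1×1 + 5×0 + 4×-1 = -5; y[3] = 5×1 + 4×0 = 5; y[4] = 4×1 = 4

[1, -5, -5, 5, 4]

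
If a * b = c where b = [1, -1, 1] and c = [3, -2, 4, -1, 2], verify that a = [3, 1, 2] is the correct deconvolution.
Forward-compute [3, 1, 2] * [1, -1, 1]: c[0] = 3×1 = 3; c[1] = 3×-1 + 1×1 = -2; c[2] = 3×1 + 1×-1 + 2×1 = 4; c[3] = 1×1 + 2×-1 = -1; c[4] = 2×1 = 2 → [3, -2, 4, -1, 2]. Matches given c = [3, -2, 4, -1, 2], so verified.

Verified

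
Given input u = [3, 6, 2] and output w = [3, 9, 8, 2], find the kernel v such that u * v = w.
Output length 4 = len(u) + len(v) - 1 ⇒ len(v) = 2. Solve v forward using v[k] = (w[k] - Σ_{i≥1} u[i]·v[k-i]) / u[0]: v[0] = w[0] / u[0] = 3 / 3 = 1; v[1] = (w[1] - 6×1) / u[0] = (9 - 6×1) / 3 = 1. So v = [1, 1]. Forward-check [3, 6, 2] * [1, 1]: w[0] = 3×1 = 3; w[1] = 3×1 + 6×1 = 9; w[2] = 6×1 + 2×1 = 8; w[3] = 2×1 = 2 → [3, 9, 8, 2] ✓

[1, 1]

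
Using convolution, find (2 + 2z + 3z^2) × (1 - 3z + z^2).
Ascending coefficients: a = [2, 2, 3], b = [1, -3, 1]. c[0] = 2×1 = 2; c[1] = 2×-3 + 2×1 = -4; c[2] = 2×1 + 2×-3 + 3×1 = -1; c[3] = 2×1 + 3×-3 = -7; c[4] = 3×1 = 3. Result coefficients: [2, -4, -1, -7, 3] → 2 - 4z - z^2 - 7z^3 + 3z^4

2 - 4z - z^2 - 7z^3 + 3z^4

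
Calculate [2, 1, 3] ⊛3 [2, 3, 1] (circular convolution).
Use y[k] = Σ_j x[j]·h[(k-j) mod 3]. y[0] = 2×2 + 1×1 + 3×3 = 14; y[1] = 2×3 + 1×2 + 3×1 = 11; y[2] = 2×1 + 1×3 + 3×2 = 11. Result: [14, 11, 11]

[14, 11, 11]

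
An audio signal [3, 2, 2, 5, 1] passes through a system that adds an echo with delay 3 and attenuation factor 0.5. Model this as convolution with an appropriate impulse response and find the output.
Direct-path + delayed-attenuated-path model → impulse response h = [1, 0, 0, 0.5] (1 at lag 0, 0.5 at lag 3). Output y[n] = x[n] + 0.5·x[n - 3] (with x[n] = 0 outside 0..4): y[0] = 3 + 0.5×0 = 3; y[1] = 2 + 0.5×0 = 2; y[2] = 2 + 0.5×0 = 2; y[3] = 5 + 0.5×3 = 6.5; y[4] = 1 + 0.5×2 = 2.0; y[5] = 0 + 0.5×2 = 1.0; y[6] = 0 + 0.5×5 = 2.5; y[7] = 0 + 0.5×1 = 0.5. So y = [3, 2, 2, 6.5, 2.0, 1.0, 2.5, 0.5]

[3, 2, 2, 6.5, 2.0, 1.0, 2.5, 0.5]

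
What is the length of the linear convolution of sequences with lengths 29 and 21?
Linear/full convolution length: m + n - 1 = 29 + 21 - 1 = 49

49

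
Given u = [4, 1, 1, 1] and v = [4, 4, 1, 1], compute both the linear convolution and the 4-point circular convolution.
Linear: y_lin[0] = 4×4 = 16; y_lin[1] = 4×4 + 1×4 = 20; y_lin[2] = 4×1 + 1×4 + 1×4 = 12; y_lin[3] = 4×1 + 1×1 + 1×4 + 1×4 = 13; y_lin[4] = 1×1 + 1×1 + 1×4 = 6; y_lin[5] = 1×1 + 1×1 = 2; y_lin[6] = 1×1 = 1 → [16, 20, 12, 13, 6, 2, 1]. Circular (length 4): y[0] = 4×4 + 1×1 + 1×1 + 1×4 = 22; y[1] = 4×4 + 1×4 + 1×1 + 1×1 = 22; y[2] = 4×1 + 1×4 + 1×4 + 1×1 = 13; y[3] = 4×1 + 1×1 + 1×4 + 1×4 = 13 → [22, 22, 13, 13]

Linear: [16, 20, 12, 13, 6, 2, 1], Circular: [22, 22, 13, 13]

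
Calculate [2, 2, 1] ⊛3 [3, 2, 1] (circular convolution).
Use y[k] = Σ_j s[j]·t[(k-j) mod 3]. y[0] = 2×3 + 2×1 + 1×2 = 10; y[1] = 2×2 + 2×3 + 1×1 = 11; y[2] = 2×1 + 2×2 + 1×3 = 9. Result: [10, 11, 9]

[10, 11, 9]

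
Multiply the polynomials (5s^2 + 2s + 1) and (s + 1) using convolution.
Ascending coefficients: a = [1, 2, 5], b = [1, 1]. c[0] = 1×1 = 1; c[1] = 1×1 + 2×1 = 3; c[2] = 2×1 + 5×1 = 7; c[3] = 5×1 = 5. Result coefficients: [1, 3, 7, 5] → 5s^3 + 7s^2 + 3s + 1

5s^3 + 7s^2 + 3s + 1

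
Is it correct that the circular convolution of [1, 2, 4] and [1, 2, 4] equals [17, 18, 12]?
Recompute circular convolution of [1, 2, 4] and [1, 2, 4]: y[0] = 1×1 + 2×4 + 4×2 = 17; y[1] = 1×2 + 2×1 + 4×4 = 20; y[2] = 1×4 + 2×2 + 4×1 = 12 → [17, 20, 12]. Compare to given [17, 18, 12]: they differ at index 1: given 18, correct 20, so answer: No

No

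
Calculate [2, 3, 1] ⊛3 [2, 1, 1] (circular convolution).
Use y[k] = Σ_j s[j]·t[(k-j) mod 3]. y[0] = 2×2 + 3×1 + 1×1 = 8; y[1] = 2×1 + 3×2 + 1×1 = 9; y[2] = 2×1 + 3×1 + 1×2 = 7. Result: [8, 9, 7]

[8, 9, 7]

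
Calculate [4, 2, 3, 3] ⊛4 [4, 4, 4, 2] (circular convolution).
Use y[k] = Σ_j a[j]·b[(k-j) mod 4]. y[0] = 4×4 + 2×2 + 3×4 + 3×4 = 44; y[1] = 4×4 + 2×4 + 3×2 + 3×4 = 42; y[2] = 4×4 + 2×4 + 3×4 + 3×2 = 42; y[3] = 4×2 + 2×4 + 3×4 + 3×4 = 40. Result: [44, 42, 42, 40]

[44, 42, 42, 40]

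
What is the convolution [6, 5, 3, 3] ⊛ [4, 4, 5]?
y[0] = 6×4 = 24; y[1] = 6×4 + 5×4 = 44; y[2] = 6×5 + 5×4 + 3×4 = 62; y[3] = 5×5 + 3×4 + 3×4 = 49; y[4] = 3×5 + 3×4 = 27; y[5] = 3×5 = 15

[24, 44, 62, 49, 27, 15]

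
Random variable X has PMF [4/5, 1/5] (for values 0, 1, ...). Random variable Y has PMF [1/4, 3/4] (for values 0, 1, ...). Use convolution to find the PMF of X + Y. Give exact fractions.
P(X+Y=k) = Σ_i P(X=i)·P(Y=k-i) — a convolution of [4/5, 1/5] and [1/4, 3/4]. P(X+Y=0) = (4/5)×(1/4) = 1/5; P(X+Y=1) = (4/5)×(3/4) + (1/5)×(1/4) = 3/5 + 1/20 = 13/20; P(X+Y=2) = (1/5)×(3/4) = 3/20. PMF: [1/5, 13/20, 3/20] (sums to 1 ✓)

[1/5, 13/20, 3/20]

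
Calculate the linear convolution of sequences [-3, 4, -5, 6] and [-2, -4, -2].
y[0] = -3×-2 = 6; y[1] = -3×-4 + 4×-2 = 4; y[2] = -3×-2 + 4×-4 + -5×-2 = 0; y[3] = 4×-2 + -5×-4 + 6×-2 = 0; y[4] = -5×-2 + 6×-4 = -14; y[5] = 6×-2 = -12

[6, 4, 0, 0, -14, -12]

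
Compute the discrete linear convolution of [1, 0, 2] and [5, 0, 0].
y[0] = 1×5 = 5; y[1] = 1×0 + 0×5 = 0; y[2] = 1×0 + 0×0 + 2×5 = 10; y[3] = 0×0 + 2×0 = 0; y[4] = 2×0 = 0

[5, 0, 10, 0, 0]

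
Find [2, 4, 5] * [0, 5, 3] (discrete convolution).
y[0] = 2×0 = 0; y[1] = 2×5 + 4×0 = 10; y[2] = 2×3 + 4×5 + 5×0 = 26; y[3] = 4×3 + 5×5 = 37; y[4] = 5×3 = 15

[0, 10, 26, 37, 15]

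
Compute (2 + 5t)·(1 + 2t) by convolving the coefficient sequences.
Ascending coefficients: a = [2, 5], b = [1, 2]. c[0] = 2×1 = 2; c[1] = 2×2 + 5×1 = 9; c[2] = 5×2 = 10. Result coefficients: [2, 9, 10] → 2 + 9t + 10t^2

2 + 9t + 10t^2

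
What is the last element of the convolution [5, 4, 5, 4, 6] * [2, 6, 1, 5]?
Use y[k] = Σ_i a[i]·b[k-i] at k=7. y[7] = 6×5 = 30

30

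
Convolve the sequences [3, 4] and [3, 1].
y[0] = 3×3 = 9; y[1] = 3×1 + 4×3 = 15; y[2] = 4×1 = 4

[9, 15, 4]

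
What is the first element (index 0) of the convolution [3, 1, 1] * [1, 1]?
Use y[k] = Σ_i a[i]·b[k-i] at k=0. y[0] = 3×1 = 3

3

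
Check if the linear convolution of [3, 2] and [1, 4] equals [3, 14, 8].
Recompute linear convolution of [3, 2] and [1, 4]: y[0] = 3×1 = 3; y[1] = 3×4 + 2×1 = 14; y[2] = 2×4 = 8 → [3, 14, 8]. Given [3, 14, 8] matches, so answer: Yes

Yes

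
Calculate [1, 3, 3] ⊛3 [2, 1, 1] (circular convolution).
Use y[k] = Σ_j x[j]·h[(k-j) mod 3]. y[0] = 1×2 + 3×1 + 3×1 = 8; y[1] = 1×1 + 3×2 + 3×1 = 10; y[2] = 1×1 + 3×1 + 3×2 = 10. Result: [8, 10, 10]

[8, 10, 10]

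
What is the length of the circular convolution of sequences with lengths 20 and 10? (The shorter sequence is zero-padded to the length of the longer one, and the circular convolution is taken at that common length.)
Circular convolution (zero-padding the shorter input) has length max(m, n) = max(20, 10) = 20

20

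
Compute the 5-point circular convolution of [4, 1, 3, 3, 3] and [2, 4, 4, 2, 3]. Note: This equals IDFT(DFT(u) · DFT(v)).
Either evaluate y[k] = Σ_j u[j]·v[(k-j) mod 5] directly, or use IDFT(DFT(u) · DFT(v)). y[0] = 4×2 + 1×3 + 3×2 + 3×4 + 3×4 = 41; y[1] = 4×4 + 1×2 + 3×3 + 3×2 + 3×4 = 45; y[2] = 4×4 + 1×4 + 3×2 + 3×3 + 3×2 = 41; y[3] = 4×2 + 1×4 + 3×4 + 3×2 + 3×3 = 39; y[4] = 4×3 + 1×2 + 3×4 + 3×4 + 3×2 = 44. Result: [41, 45, 41, 39, 44]

[41, 45, 41, 39, 44]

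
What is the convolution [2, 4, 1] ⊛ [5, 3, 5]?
y[0] = 2×5 = 10; y[1] = 2×3 + 4×5 = 26; y[2] = 2×5 + 4×3 + 1×5 = 27; y[3] = 4×5 + 1×3 = 23; y[4] = 1×5 = 5

[10, 26, 27, 23, 5]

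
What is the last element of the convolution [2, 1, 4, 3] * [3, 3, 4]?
Use y[k] = Σ_i a[i]·b[k-i] at k=5. y[5] = 3×4 = 12

12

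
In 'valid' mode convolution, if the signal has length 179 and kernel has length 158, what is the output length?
'Valid' mode counts only positions where the kernel fully overlaps the signal: m - n + 1 = 179 - 158 + 1 = 22

22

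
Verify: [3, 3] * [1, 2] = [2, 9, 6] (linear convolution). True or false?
Recompute linear convolution of [3, 3] and [1, 2]: y[0] = 3×1 = 3; y[1] = 3×2 + 3×1 = 9; y[2] = 3×2 = 6 → [3, 9, 6]. Compare to given [2, 9, 6]: they differ at index 0: given 2, correct 3, so answer: No

No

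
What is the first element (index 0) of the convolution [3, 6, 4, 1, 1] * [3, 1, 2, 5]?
Use y[k] = Σ_i a[i]·b[k-i] at k=0. y[0] = 3×3 = 9

9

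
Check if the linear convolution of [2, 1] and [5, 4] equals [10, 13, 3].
Recompute linear convolution of [2, 1] and [5, 4]: y[0] = 2×5 = 10; y[1] = 2×4 + 1×5 = 13; y[2] = 1×4 = 4 → [10, 13, 4]. Compare to given [10, 13, 3]: they differ at index 2: given 3, correct 4, so answer: No

No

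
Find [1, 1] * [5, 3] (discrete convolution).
y[0] = 1×5 = 5; y[1] = 1×3 + 1×5 = 8; y[2] = 1×3 = 3

[5, 8, 3]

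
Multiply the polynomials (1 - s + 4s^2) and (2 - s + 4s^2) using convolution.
Ascending coefficients: a = [1, -1, 4], b = [2, -1, 4]. c[0] = 1×2 = 2; c[1] = 1×-1 + -1×2 = -3; c[2] = 1×4 + -1×-1 + 4×2 = 13; c[3] = -1×4 + 4×-1 = -8; c[4] = 4×4 = 16. Result coefficients: [2, -3, 13, -8, 16] → 2 - 3s + 13s^2 - 8s^3 + 16s^4

2 - 3s + 13s^2 - 8s^3 + 16s^4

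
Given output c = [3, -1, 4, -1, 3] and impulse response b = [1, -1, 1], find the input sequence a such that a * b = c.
Deconvolve c=[3, -1, 4, -1, 3] by b=[1, -1, 1]. Since b[0]=1, solve forward: a[0] = c[0] / 1 = 3; a[1] = (c[1] - 3×-1) / 1 = 2; a[2] = (c[2] - 2×-1 - 3×1) / 1 = 3. So a = [3, 2, 3]. Check by forward convolution: c[0] = 3×1 = 3; c[1] = 3×-1 + 2×1 = -1; c[2] = 3×1 + 2×-1 + 3×1 = 4; c[3] = 2×1 + 3×-1 = -1; c[4] = 3×1 = 3

[3, 2, 3]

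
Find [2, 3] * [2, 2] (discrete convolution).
y[0] = 2×2 = 4; y[1] = 2×2 + 3×2 = 10; y[2] = 3×2 = 6

[4, 10, 6]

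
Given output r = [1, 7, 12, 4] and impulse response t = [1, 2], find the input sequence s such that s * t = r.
Deconvolve r=[1, 7, 12, 4] by t=[1, 2]. Since t[0]=1, solve forward: s[0] = r[0] / 1 = 1; s[1] = (r[1] - 1×2) / 1 = 5; s[2] = (r[2] - 5×2) / 1 = 2. So s = [1, 5, 2]. Check by forward convolution: r[0] = 1×1 = 1; r[1] = 1×2 + 5×1 = 7; r[2] = 5×2 + 2×1 = 12; r[3] = 2×2 = 4

[1, 5, 2]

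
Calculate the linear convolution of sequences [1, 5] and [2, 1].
y[0] = 1×2 = 2; y[1] = 1×1 + 5×2 = 11; y[2] = 5×1 = 5

[2, 11, 5]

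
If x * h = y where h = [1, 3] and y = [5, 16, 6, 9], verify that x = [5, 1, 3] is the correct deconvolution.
Forward-compute [5, 1, 3] * [1, 3]: y[0] = 5×1 = 5; y[1] = 5×3 + 1×1 = 16; y[2] = 1×3 + 3×1 = 6; y[3] = 3×3 = 9 → [5, 16, 6, 9]. Matches given y = [5, 16, 6, 9], so verified.

Verified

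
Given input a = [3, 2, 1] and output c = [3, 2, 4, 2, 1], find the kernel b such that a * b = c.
Output length 5 = len(a) + len(b) - 1 ⇒ len(b) = 3. Solve b forward using b[k] = (c[k] - Σ_{i≥1} a[i]·b[k-i]) / a[0]: b[0] = c[0] / a[0] = 3 / 3 = 1; b[1] = (c[1] - 2×1) / a[0] = (2 - 2×1) / 3 = 0; b[2] = (c[2] - 2×0 - 1×1) / a[0] = (4 - 2×0 - 1×1) / 3 = 1. So b = [1, 0, 1]. Forward-check [3, 2, 1] * [1, 0, 1]: c[0] = 3×1 = 3; c[1] = 3×0 + 2×1 = 2; c[2] = 3×1 + 2×0 + 1×1 = 4; c[3] = 2×1 + 1×0 = 2; c[4] = 1×1 = 1 → [3, 2, 4, 2, 1] ✓

[1, 0, 1]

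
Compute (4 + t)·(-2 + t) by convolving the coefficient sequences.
Ascending coefficients: a = [4, 1], b = [-2, 1]. c[0] = 4×-2 = -8; c[1] = 4×1 + 1×-2 = 2; c[2] = 1×1 = 1. Result coefficients: [-8, 2, 1] → -8 + 2t + t^2

-8 + 2t + t^2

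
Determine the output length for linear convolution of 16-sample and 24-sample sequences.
Linear/full convolution length: m + n - 1 = 16 + 24 - 1 = 39

39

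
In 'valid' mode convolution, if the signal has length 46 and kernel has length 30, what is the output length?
'Valid' mode counts only positions where the kernel fully overlaps the signal: m - n + 1 = 46 - 30 + 1 = 17

17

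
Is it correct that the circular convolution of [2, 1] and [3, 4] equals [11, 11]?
Recompute circular convolution of [2, 1] and [3, 4]: y[0] = 2×3 + 1×4 = 10; y[1] = 2×4 + 1×3 = 11 → [10, 11]. Compare to given [11, 11]: they differ at index 0: given 11, correct 10, so answer: No

No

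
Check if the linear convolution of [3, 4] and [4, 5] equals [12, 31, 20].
Recompute linear convolution of [3, 4] and [4, 5]: y[0] = 3×4 = 12; y[1] = 3×5 + 4×4 = 31; y[2] = 4×5 = 20 → [12, 31, 20]. Given [12, 31, 20] matches, so answer: Yes

Yes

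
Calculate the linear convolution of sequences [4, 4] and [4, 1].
y[0] = 4×4 = 16; y[1] = 4×1 + 4×4 = 20; y[2] = 4×1 = 4

[16, 20, 4]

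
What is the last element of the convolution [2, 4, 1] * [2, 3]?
Use y[k] = Σ_i a[i]·b[k-i] at k=3. y[3] = 1×3 = 3

3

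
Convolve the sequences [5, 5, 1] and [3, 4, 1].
y[0] = 5×3 = 15; y[1] = 5×4 + 5×3 = 35; y[2] = 5×1 + 5×4 + 1×3 = 28; y[3] = 5×1 + 1×4 = 9; y[4] = 1×1 = 1

[15, 35, 28, 9, 1]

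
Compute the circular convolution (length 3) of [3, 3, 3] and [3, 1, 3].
Use y[k] = Σ_j f[j]·g[(k-j) mod 3]. y[0] = 3×3 + 3×3 + 3×1 = 21; y[1] = 3×1 + 3×3 + 3×3 = 21; y[2] = 3×3 + 3×1 + 3×3 = 21. Result: [21, 21, 21]

[21, 21, 21]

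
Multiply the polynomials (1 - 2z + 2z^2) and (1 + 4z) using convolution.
Ascending coefficients: a = [1, -2, 2], b = [1, 4]. c[0] = 1×1 = 1; c[1] = 1×4 + -2×1 = 2; c[2] = -2×4 + 2×1 = -6; c[3] = 2×4 = 8. Result coefficients: [1, 2, -6, 8] → 1 + 2z - 6z^2 + 8z^3

1 + 2z - 6z^2 + 8z^3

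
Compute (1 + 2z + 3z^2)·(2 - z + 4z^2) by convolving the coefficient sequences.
Ascending coefficients: a = [1, 2, 3], b = [2, -1, 4]. c[0] = 1×2 = 2; c[1] = 1×-1 + 2×2 = 3; c[2] = 1×4 + 2×-1 + 3×2 = 8; c[3] = 2×4 + 3×-1 = 5; c[4] = 3×4 = 12. Result coefficients: [2, 3, 8, 5, 12] → 2 + 3z + 8z^2 + 5z^3 + 12z^4

2 + 3z + 8z^2 + 5z^3 + 12z^4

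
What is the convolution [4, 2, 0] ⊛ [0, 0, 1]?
y[0] = 4×0 = 0; y[1] = 4×0 + 2×0 = 0; y[2] = 4×1 + 2×0 + 0×0 = 4; y[3] = 2×1 + 0×0 = 2; y[4] = 0×1 = 0

[0, 0, 4, 2, 0]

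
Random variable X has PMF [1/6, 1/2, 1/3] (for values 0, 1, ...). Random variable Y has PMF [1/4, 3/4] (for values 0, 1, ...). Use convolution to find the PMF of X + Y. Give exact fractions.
P(X+Y=k) = Σ_i P(X=i)·P(Y=k-i) — a convolution of [1/6, 1/2, 1/3] and [1/4, 3/4]. P(X+Y=0) = (1/6)×(1/4) = 1/24; P(X+Y=1) = (1/6)×(3/4) + (1/2)×(1/4) = 1/8 + 1/8 = 1/4; P(X+Y=2) = (1/2)×(3/4) + (1/3)×(1/4) = 3/8 + 1/12 = 11/24; P(X+Y=3) = (1/3)×(3/4) = 1/4. PMF: [1/24, 1/4, 11/24, 1/4] (sums to 1 ✓)

[1/24, 1/4, 11/24, 1/4]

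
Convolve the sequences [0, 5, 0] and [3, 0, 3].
y[0] = 0×3 = 0; y[1] = 0×0 + 5×3 = 15; y[2] = 0×3 + 5×0 + 0×3 = 0; y[3] = 5×3 + 0×0 = 15; y[4] = 0×3 = 0

[0, 15, 0, 15, 0]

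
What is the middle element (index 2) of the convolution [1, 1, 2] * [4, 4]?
Use y[k] = Σ_i a[i]·b[k-i] at k=2. y[2] = 1×4 + 2×4 = 12

12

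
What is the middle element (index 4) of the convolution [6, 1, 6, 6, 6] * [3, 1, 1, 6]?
Use y[k] = Σ_i a[i]·b[k-i] at k=4. y[4] = 1×6 + 6×1 + 6×1 + 6×3 = 36

36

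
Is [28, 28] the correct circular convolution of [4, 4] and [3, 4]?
Recompute circular convolution of [4, 4] and [3, 4]: y[0] = 4×3 + 4×4 = 28; y[1] = 4×4 + 4×3 = 28 → [28, 28]. Given [28, 28] matches, so answer: Yes

Yes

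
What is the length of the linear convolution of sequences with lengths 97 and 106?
Linear/full convolution length: m + n - 1 = 97 + 106 - 1 = 202

202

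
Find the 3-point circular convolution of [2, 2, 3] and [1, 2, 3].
Use y[k] = Σ_j u[j]·v[(k-j) mod 3]. y[0] = 2×1 + 2×3 + 3×2 = 14; y[1] = 2×2 + 2×1 + 3×3 = 15; y[2] = 2×3 + 2×2 + 3×1 = 13. Result: [14, 15, 13]

[14, 15, 13]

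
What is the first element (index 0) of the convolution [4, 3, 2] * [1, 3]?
Use y[k] = Σ_i a[i]·b[k-i] at k=0. y[0] = 4×1 = 4

4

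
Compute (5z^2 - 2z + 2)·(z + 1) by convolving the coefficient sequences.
Ascending coefficients: a = [2, -2, 5], b = [1, 1]. c[0] = 2×1 = 2; c[1] = 2×1 + -2×1 = 0; c[2] = -2×1 + 5×1 = 3; c[3] = 5×1 = 5. Result coefficients: [2, 0, 3, 5] → 5z^3 + 3z^2 + 2

5z^3 + 3z^2 + 2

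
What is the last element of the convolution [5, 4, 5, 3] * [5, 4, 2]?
Use y[k] = Σ_i a[i]·b[k-i] at k=5. y[5] = 3×2 = 6

6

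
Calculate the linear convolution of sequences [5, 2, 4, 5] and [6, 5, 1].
y[0] = 5×6 = 30; y[1] = 5×5 + 2×6 = 37; y[2] = 5×1 + 2×5 + 4×6 = 39; y[3] = 2×1 + 4×5 + 5×6 = 52; y[4] = 4×1 + 5×5 = 29; y[5] = 5×1 = 5

[30, 37, 39, 52, 29, 5]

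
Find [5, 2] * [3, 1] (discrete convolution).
y[0] = 5×3 = 15; y[1] = 5×1 + 2×3 = 11; y[2] = 2×1 = 2

[15, 11, 2]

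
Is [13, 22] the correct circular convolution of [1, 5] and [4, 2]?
Recompute circular convolution of [1, 5] and [4, 2]: y[0] = 1×4 + 5×2 = 14; y[1] = 1×2 + 5×4 = 22 → [14, 22]. Compare to given [13, 22]: they differ at index 0: given 13, correct 14, so answer: No

No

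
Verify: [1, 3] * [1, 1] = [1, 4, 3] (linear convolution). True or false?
Recompute linear convolution of [1, 3] and [1, 1]: y[0] = 1×1 = 1; y[1] = 1×1 + 3×1 = 4; y[2] = 3×1 = 3 → [1, 4, 3]. Given [1, 4, 3] matches, so answer: Yes

Yes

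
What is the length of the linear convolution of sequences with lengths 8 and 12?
Linear/full convolution length: m + n - 1 = 8 + 12 - 1 = 19

19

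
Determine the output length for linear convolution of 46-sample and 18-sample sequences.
Linear/full convolution length: m + n - 1 = 46 + 18 - 1 = 63

63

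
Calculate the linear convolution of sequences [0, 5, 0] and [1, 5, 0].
y[0] = 0×1 = 0; y[1] = 0×5 + 5×1 = 5; y[2] = 0×0 + 5×5 + 0×1 = 25; y[3] = 5×0 + 0×5 = 0; y[4] = 0×0 = 0

[0, 5, 25, 0, 0]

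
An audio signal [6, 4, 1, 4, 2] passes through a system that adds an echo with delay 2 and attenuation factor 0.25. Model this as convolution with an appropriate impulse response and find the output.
Direct-path + delayed-attenuated-path model → impulse response h = [1, 0, 0.25] (1 at lag 0, 0.25 at lag 2). Output y[n] = x[n] + 0.25·x[n - 2] (with x[n] = 0 outside 0..4): y[0] = 6 + 0.25×0 = 6; y[1] = 4 + 0.25×0 = 4; y[2] = 1 + 0.25×6 = 2.5; y[3] = 4 + 0.25×4 = 5.0; y[4] = 2 + 0.25×1 = 2.25; y[5] = 0 + 0.25×4 = 1.0; y[6] = 0 + 0.25×2 = 0.5. So y = [6, 4, 2.5, 5.0, 2.25, 1.0, 0.5]

[6, 4, 2.5, 5.0, 2.25, 1.0, 0.5]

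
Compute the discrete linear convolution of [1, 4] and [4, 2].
y[0] = 1×4 = 4; y[1] = 1×2 + 4×4 = 18; y[2] = 4×2 = 8

[4, 18, 8]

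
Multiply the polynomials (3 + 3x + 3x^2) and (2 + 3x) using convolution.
Ascending coefficients: a = [3, 3, 3], b = [2, 3]. c[0] = 3×2 = 6; c[1] = 3×3 + 3×2 = 15; c[2] = 3×3 + 3×2 = 15; c[3] = 3×3 = 9. Result coefficients: [6, 15, 15, 9] → 6 + 15x + 15x^2 + 9x^3

6 + 15x + 15x^2 + 9x^3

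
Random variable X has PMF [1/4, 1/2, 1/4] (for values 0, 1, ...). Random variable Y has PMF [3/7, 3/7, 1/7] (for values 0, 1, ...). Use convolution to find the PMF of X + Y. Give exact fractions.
P(X+Y=k) = Σ_i P(X=i)·P(Y=k-i) — a convolution of [1/4, 1/2, 1/4] and [3/7, 3/7, 1/7]. P(X+Y=0) = (1/4)×(3/7) = 3/28; P(X+Y=1) = (1/4)×(3/7) + (1/2)×(3/7) = 3/28 + 3/14 = 9/28; P(X+Y=2) = (1/4)×(1/7) + (1/2)×(3/7) + (1/4)×(3/7) = 1/28 + 3/14 + 3/28 = 5/14; P(X+Y=3) = (1/2)×(1/7) + (1/4)×(3/7) = 1/14 + 3/28 = 5/28; P(X+Y=4) = (1/4)×(1/7) = 1/28. PMF: [3/28, 9/28, 5/14, 5/28, 1/28] (sums to 1 ✓)

[3/28, 9/28, 5/14, 5/28, 1/28]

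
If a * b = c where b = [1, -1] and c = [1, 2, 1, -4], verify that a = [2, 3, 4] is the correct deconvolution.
Forward-compute [2, 3, 4] * [1, -1]: c[0] = 2×1 = 2; c[1] = 2×-1 + 3×1 = 1; c[2] = 3×-1 + 4×1 = 1; c[3] = 4×-1 = -4 → [2, 1, 1, -4]. Does not match given c = [1, 2, 1, -4].

Not verified. [2, 3, 4] * [1, -1] = [2, 1, 1, -4], which differs from [1, 2, 1, -4] at index 0.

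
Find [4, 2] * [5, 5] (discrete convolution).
y[0] = 4×5 = 20; y[1] = 4×5 + 2×5 = 30; y[2] = 2×5 = 10

[20, 30, 10]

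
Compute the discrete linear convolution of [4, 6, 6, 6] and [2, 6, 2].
y[0] = 4×2 = 8; y[1] = 4×6 + 6×2 = 36; y[2] = 4×2 + 6×6 + 6×2 = 56; y[3] = 6×2 + 6×6 + 6×2 = 60; y[4] = 6×2 + 6×6 = 48; y[5] = 6×2 = 12

[8, 36, 56, 60, 48, 12]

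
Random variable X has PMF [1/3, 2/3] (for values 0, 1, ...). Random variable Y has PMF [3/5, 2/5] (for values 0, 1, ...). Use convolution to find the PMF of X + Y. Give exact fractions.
P(X+Y=k) = Σ_i P(X=i)·P(Y=k-i) — a convolution of [1/3, 2/3] and [3/5, 2/5]. P(X+Y=0) = (1/3)×(3/5) = 1/5; P(X+Y=1) = (1/3)×(2/5) + (2/3)×(3/5) = 2/15 + 2/5 = 8/15; P(X+Y=2) = (2/3)×(2/5) = 4/15. PMF: [1/5, 8/15, 4/15] (sums to 1 ✓)

[1/5, 8/15, 4/15]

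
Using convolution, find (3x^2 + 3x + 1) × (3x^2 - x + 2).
Ascending coefficients: a = [1, 3, 3], b = [2, -1, 3]. c[0] = 1×2 = 2; c[1] = 1×-1 + 3×2 = 5; c[2] = 1×3 + 3×-1 + 3×2 = 6; c[3] = 3×3 + 3×-1 = 6; c[4] = 3×3 = 9. Result coefficients: [2, 5, 6, 6, 9] → 9x^4 + 6x^3 + 6x^2 + 5x + 2

9x^4 + 6x^3 + 6x^2 + 5x + 2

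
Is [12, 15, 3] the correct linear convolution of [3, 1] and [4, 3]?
Recompute linear convolution of [3, 1] and [4, 3]: y[0] = 3×4 = 12; y[1] = 3×3 + 1×4 = 13; y[2] = 1×3 = 3 → [12, 13, 3]. Compare to given [12, 15, 3]: they differ at index 1: given 15, correct 13, so answer: No

No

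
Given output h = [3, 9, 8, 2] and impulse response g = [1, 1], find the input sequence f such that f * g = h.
Deconvolve h=[3, 9, 8, 2] by g=[1, 1]. Since g[0]=1, solve forward: f[0] = h[0] / 1 = 3; f[1] = (h[1] - 3×1) / 1 = 6; f[2] = (h[2] - 6×1) / 1 = 2. So f = [3, 6, 2]. Check by forward convolution: h[0] = 3×1 = 3; h[1] = 3×1 + 6×1 = 9; h[2] = 6×1 + 2×1 = 8; h[3] = 2×1 = 2

[3, 6, 2]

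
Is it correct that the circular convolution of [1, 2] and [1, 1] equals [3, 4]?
Recompute circular convolution of [1, 2] and [1, 1]: y[0] = 1×1 + 2×1 = 3; y[1] = 1×1 + 2×1 = 3 → [3, 3]. Compare to given [3, 4]: they differ at index 1: given 4, correct 3, so answer: No

No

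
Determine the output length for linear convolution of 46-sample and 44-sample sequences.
Linear/full convolution length: m + n - 1 = 46 + 44 - 1 = 89

89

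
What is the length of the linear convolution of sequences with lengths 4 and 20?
Linear/full convolution length: m + n - 1 = 4 + 20 - 1 = 23

23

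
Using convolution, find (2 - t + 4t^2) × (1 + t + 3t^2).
Ascending coefficients: a = [2, -1, 4], b = [1, 1, 3]. c[0] = 2×1 = 2; c[1] = 2×1 + -1×1 = 1; c[2] = 2×3 + -1×1 + 4×1 = 9; c[3] = -1×3 + 4×1 = 1; c[4] = 4×3 = 12. Result coefficients: [2, 1, 9, 1, 12] → 2 + t + 9t^2 + t^3 + 12t^4

2 + t + 9t^2 + t^3 + 12t^4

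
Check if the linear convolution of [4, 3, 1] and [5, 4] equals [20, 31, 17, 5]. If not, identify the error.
Recompute linear convolution of [4, 3, 1] and [5, 4]: y[0] = 4×5 = 20; y[1] = 4×4 + 3×5 = 31; y[2] = 3×4 + 1×5 = 17; y[3] = 1×4 = 4 → [20, 31, 17, 4]. Compare to given [20, 31, 17, 5]: they differ at index 3: given 5, correct 4, so answer: No

No. Error at index 3: given 5, correct 4.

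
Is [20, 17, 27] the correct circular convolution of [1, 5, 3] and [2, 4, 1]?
Recompute circular convolution of [1, 5, 3] and [2, 4, 1]: y[0] = 1×2 + 5×1 + 3×4 = 19; y[1] = 1×4 + 5×2 + 3×1 = 17; y[2] = 1×1 + 5×4 + 3×2 = 27 → [19, 17, 27]. Compare to given [20, 17, 27]: they differ at index 0: given 20, correct 19, so answer: No

No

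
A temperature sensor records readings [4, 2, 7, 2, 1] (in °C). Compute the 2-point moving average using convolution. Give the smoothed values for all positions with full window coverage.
2-point moving average kernel = [1, 1]. Apply in 'valid' mode (full window coverage): avg[0] = (4 + 2) / 2 = 3.0; avg[1] = (2 + 7) / 2 = 4.5; avg[2] = (7 + 2) / 2 = 4.5; avg[3] = (2 + 1) / 2 = 1.5. Smoothed values: [3.0, 4.5, 4.5, 1.5]

[3.0, 4.5, 4.5, 1.5]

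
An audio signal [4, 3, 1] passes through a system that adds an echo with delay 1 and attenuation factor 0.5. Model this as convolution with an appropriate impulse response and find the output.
Direct-path + delayed-attenuated-path model → impulse response h = [1, 0.5] (1 at lag 0, 0.5 at lag 1). Output y[n] = x[n] + 0.5·x[n - 1] (with x[n] = 0 outside 0..2): y[0] = 4 + 0.5×0 = 4; y[1] = 3 + 0.5×4 = 5.0; y[2] = 1 + 0.5×3 = 2.5; y[3] = 0 + 0.5×1 = 0.5. So y = [4, 5.0, 2.5, 0.5]

[4, 5.0, 2.5, 0.5]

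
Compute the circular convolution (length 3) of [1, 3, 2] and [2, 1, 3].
Use y[k] = Σ_j a[j]·b[(k-j) mod 3]. y[0] = 1×2 + 3×3 + 2×1 = 13; y[1] = 1×1 + 3×2 + 2×3 = 13; y[2] = 1×3 + 3×1 + 2×2 = 10. Result: [13, 13, 10]

[13, 13, 10]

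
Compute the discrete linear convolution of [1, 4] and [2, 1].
y[0] = 1×2 = 2; y[1] = 1×1 + 4×2 = 9; y[2] = 4×1 = 4

[2, 9, 4]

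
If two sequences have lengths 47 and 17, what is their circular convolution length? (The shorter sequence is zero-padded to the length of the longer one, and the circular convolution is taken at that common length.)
Circular convolution (zero-padding the shorter input) has length max(m, n) = max(47, 17) = 47

47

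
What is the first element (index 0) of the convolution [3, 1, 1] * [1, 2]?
Use y[k] = Σ_i a[i]·b[k-i] at k=0. y[0] = 3×1 = 3

3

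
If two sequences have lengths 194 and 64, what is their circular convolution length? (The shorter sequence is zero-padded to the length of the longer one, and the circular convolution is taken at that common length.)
Circular convolution (zero-padding the shorter input) has length max(m, n) = max(194, 64) = 194

194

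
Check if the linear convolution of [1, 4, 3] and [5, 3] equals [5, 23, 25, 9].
Recompute linear convolution of [1, 4, 3] and [5, 3]: y[0] = 1×5 = 5; y[1] = 1×3 + 4×5 = 23; y[2] = 4×3 + 3×5 = 27; y[3] = 3×3 = 9 → [5, 23, 27, 9]. Compare to given [5, 23, 25, 9]: they differ at index 2: given 25, correct 27, so answer: No

No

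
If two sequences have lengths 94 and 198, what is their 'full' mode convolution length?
Linear/full convolution length: m + n - 1 = 94 + 198 - 1 = 291

291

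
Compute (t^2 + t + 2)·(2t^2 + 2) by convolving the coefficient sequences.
Ascending coefficients: a = [2, 1, 1], b = [2, 0, 2]. c[0] = 2×2 = 4; c[1] = 2×0 + 1×2 = 2; c[2] = 2×2 + 1×0 + 1×2 = 6; c[3] = 1×2 + 1×0 = 2; c[4] = 1×2 = 2. Result coefficients: [4, 2, 6, 2, 2] → 2t^4 + 2t^3 + 6t^2 + 2t + 4

2t^4 + 2t^3 + 6t^2 + 2t + 4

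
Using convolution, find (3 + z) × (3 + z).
Ascending coefficients: a = [3, 1], b = [3, 1]. c[0] = 3×3 = 9; c[1] = 3×1 + 1×3 = 6; c[2] = 1×1 = 1. Result coefficients: [9, 6, 1] → 9 + 6z + z^2

9 + 6z + z^2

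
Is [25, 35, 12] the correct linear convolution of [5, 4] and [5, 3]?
Recompute linear convolution of [5, 4] and [5, 3]: y[0] = 5×5 = 25; y[1] = 5×3 + 4×5 = 35; y[2] = 4×3 = 12 → [25, 35, 12]. Given [25, 35, 12] matches, so answer: Yes

Yes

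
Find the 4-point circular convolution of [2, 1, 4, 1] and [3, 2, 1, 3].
Use y[k] = Σ_j s[j]·t[(k-j) mod 4]. y[0] = 2×3 + 1×3 + 4×1 + 1×2 = 15; y[1] = 2×2 + 1×3 + 4×3 + 1×1 = 20; y[2] = 2×1 + 1×2 + 4×3 + 1×3 = 19; y[3] = 2×3 + 1×1 + 4×2 + 1×3 = 18. Result: [15, 20, 19, 18]

[15, 20, 19, 18]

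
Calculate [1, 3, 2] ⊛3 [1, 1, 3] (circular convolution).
Use y[k] = Σ_j a[j]·b[(k-j) mod 3]. y[0] = 1×1 + 3×3 + 2×1 = 12; y[1] = 1×1 + 3×1 + 2×3 = 10; y[2] = 1×3 + 3×1 + 2×1 = 8. Result: [12, 10, 8]

[12, 10, 8]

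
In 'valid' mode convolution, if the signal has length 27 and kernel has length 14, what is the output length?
'Valid' mode counts only positions where the kernel fully overlaps the signal: m - n + 1 = 27 - 14 + 1 = 14

14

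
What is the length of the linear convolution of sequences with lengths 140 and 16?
Linear/full convolution length: m + n - 1 = 140 + 16 - 1 = 155

155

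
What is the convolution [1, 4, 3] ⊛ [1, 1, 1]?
y[0] = 1×1 = 1; y[1] = 1×1 + 4×1 = 5; y[2] = 1×1 + 4×1 + 3×1 = 8; y[3] = 4×1 + 3×1 = 7; y[4] = 3×1 = 3

[1, 5, 8, 7, 3]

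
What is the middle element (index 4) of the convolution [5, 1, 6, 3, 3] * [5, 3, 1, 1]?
Use y[k] = Σ_i a[i]·b[k-i] at k=4. y[4] = 1×1 + 6×1 + 3×3 + 3×5 = 31

31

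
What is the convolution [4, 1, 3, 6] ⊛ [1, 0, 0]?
y[0] = 4×1 = 4; y[1] = 4×0 + 1×1 = 1; y[2] = 4×0 + 1×0 + 3×1 = 3; y[3] = 1×0 + 3×0 + 6×1 = 6; y[4] = 3×0 + 6×0 = 0; y[5] = 6×0 = 0

[4, 1, 3, 6, 0, 0]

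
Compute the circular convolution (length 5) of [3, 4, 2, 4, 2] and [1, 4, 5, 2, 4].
Use y[k] = Σ_j a[j]·b[(k-j) mod 5]. y[0] = 3×1 + 4×4 + 2×2 + 4×5 + 2×4 = 51; y[1] = 3×4 + 4×1 + 2×4 + 4×2 + 2×5 = 42; y[2] = 3×5 + 4×4 + 2×1 + 4×4 + 2×2 = 53; y[3] = 3×2 + 4×5 + 2×4 + 4×1 + 2×4 = 46; y[4] = 3×4 + 4×2 + 2×5 + 4×4 + 2×1 = 48. Result: [51, 42, 53, 46, 48]

[51, 42, 53, 46, 48]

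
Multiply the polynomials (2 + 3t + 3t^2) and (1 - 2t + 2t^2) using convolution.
Ascending coefficients: a = [2, 3, 3], b = [1, -2, 2]. c[0] = 2×1 = 2; c[1] = 2×-2 + 3×1 = -1; c[2] = 2×2 + 3×-2 + 3×1 = 1; c[3] = 3×2 + 3×-2 = 0; c[4] = 3×2 = 6. Result coefficients: [2, -1, 1, 0, 6] → 2 - t + t^2 + 6t^4

2 - t + t^2 + 6t^4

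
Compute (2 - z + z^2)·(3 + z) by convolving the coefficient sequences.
Ascending coefficients: a = [2, -1, 1], b = [3, 1]. c[0] = 2×3 = 6; c[1] = 2×1 + -1×3 = -1; c[2] = -1×1 + 1×3 = 2; c[3] = 1×1 = 1. Result coefficients: [6, -1, 2, 1] → 6 - z + 2z^2 + z^3

6 - z + 2z^2 + z^3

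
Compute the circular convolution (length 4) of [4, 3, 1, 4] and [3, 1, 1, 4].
Use y[k] = Σ_j s[j]·t[(k-j) mod 4]. y[0] = 4×3 + 3×4 + 1×1 + 4×1 = 29; y[1] = 4×1 + 3×3 + 1×4 + 4×1 = 21; y[2] = 4×1 + 3×1 + 1×3 + 4×4 = 26; y[3] = 4×4 + 3×1 + 1×1 + 4×3 = 32. Result: [29, 21, 26, 32]

[29, 21, 26, 32]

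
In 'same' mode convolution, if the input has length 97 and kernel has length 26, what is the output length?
'Same' mode returns an output with the same length as the input: 97

97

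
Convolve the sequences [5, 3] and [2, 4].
y[0] = 5×2 = 10; y[1] = 5×4 + 3×2 = 26; y[2] = 3×4 = 12

[10, 26, 12]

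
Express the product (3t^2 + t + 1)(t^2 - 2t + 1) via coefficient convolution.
Ascending coefficients: a = [1, 1, 3], b = [1, -2, 1]. c[0] = 1×1 = 1; c[1] = 1×-2 + 1×1 = -1; c[2] = 1×1 + 1×-2 + 3×1 = 2; c[3] = 1×1 + 3×-2 = -5; c[4] = 3×1 = 3. Result coefficients: [1, -1, 2, -5, 3] → 3t^4 - 5t^3 + 2t^2 - t + 1

3t^4 - 5t^3 + 2t^2 - t + 1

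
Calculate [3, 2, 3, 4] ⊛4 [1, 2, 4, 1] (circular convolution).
Use y[k] = Σ_j u[j]·v[(k-j) mod 4]. y[0] = 3×1 + 2×1 + 3×4 + 4×2 = 25; y[1] = 3×2 + 2×1 + 3×1 + 4×4 = 27; y[2] = 3×4 + 2×2 + 3×1 + 4×1 = 23; y[3] = 3×1 + 2×4 + 3×2 + 4×1 = 21. Result: [25, 27, 23, 21]

[25, 27, 23, 21]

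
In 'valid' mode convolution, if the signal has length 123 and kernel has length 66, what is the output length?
'Valid' mode counts only positions where the kernel fully overlaps the signal: m - n + 1 = 123 - 66 + 1 = 58

58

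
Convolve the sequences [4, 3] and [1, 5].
y[0] = 4×1 = 4; y[1] = 4×5 + 3×1 = 23; y[2] = 3×5 = 15

[4, 23, 15]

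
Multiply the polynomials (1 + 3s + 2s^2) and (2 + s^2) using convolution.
Ascending coefficients: a = [1, 3, 2], b = [2, 0, 1]. c[0] = 1×2 = 2; c[1] = 1×0 + 3×2 = 6; c[2] = 1×1 + 3×0 + 2×2 = 5; c[3] = 3×1 + 2×0 = 3; c[4] = 2×1 = 2. Result coefficients: [2, 6, 5, 3, 2] → 2 + 6s + 5s^2 + 3s^3 + 2s^4

2 + 6s + 5s^2 + 3s^3 + 2s^4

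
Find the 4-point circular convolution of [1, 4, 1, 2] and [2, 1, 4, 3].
Use y[k] = Σ_j s[j]·t[(k-j) mod 4]. y[0] = 1×2 + 4×3 + 1×4 + 2×1 = 20; y[1] = 1×1 + 4×2 + 1×3 + 2×4 = 20; y[2] = 1×4 + 4×1 + 1×2 + 2×3 = 16; y[3] = 1×3 + 4×4 + 1×1 + 2×2 = 24. Result: [20, 20, 16, 24]

[20, 20, 16, 24]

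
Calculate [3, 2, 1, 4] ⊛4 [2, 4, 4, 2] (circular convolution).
Use y[k] = Σ_j s[j]·t[(k-j) mod 4]. y[0] = 3×2 + 2×2 + 1×4 + 4×4 = 30; y[1] = 3×4 + 2×2 + 1×2 + 4×4 = 34; y[2] = 3×4 + 2×4 + 1×2 + 4×2 = 30; y[3] = 3×2 + 2×4 + 1×4 + 4×2 = 26. Result: [30, 34, 30, 26]

[30, 34, 30, 26]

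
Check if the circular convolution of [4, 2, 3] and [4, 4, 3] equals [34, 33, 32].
Recompute circular convolution of [4, 2, 3] and [4, 4, 3]: y[0] = 4×4 + 2×3 + 3×4 = 34; y[1] = 4×4 + 2×4 + 3×3 = 33; y[2] = 4×3 + 2×4 + 3×4 = 32 → [34, 33, 32]. Given [34, 33, 32] matches, so answer: Yes

Yes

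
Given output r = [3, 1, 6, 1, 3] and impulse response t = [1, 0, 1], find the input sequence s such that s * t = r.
Deconvolve r=[3, 1, 6, 1, 3] by t=[1, 0, 1]. Since t[0]=1, solve forward: s[0] = r[0] / 1 = 3; s[1] = (r[1] - 3×0) / 1 = 1; s[2] = (r[2] - 1×0 - 3×1) / 1 = 3. So s = [3, 1, 3]. Check by forward convolution: r[0] = 3×1 = 3; r[1] = 3×0 + 1×1 = 1; r[2] = 3×1 + 1×0 + 3×1 = 6; r[3] = 1×1 + 3×0 = 1; r[4] = 3×1 = 3

[3, 1, 3]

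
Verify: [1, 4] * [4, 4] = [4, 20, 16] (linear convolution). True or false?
Recompute linear convolution of [1, 4] and [4, 4]: y[0] = 1×4 = 4; y[1] = 1×4 + 4×4 = 20; y[2] = 4×4 = 16 → [4, 20, 16]. Given [4, 20, 16] matches, so answer: Yes

Yes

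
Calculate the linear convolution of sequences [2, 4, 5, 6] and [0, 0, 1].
y[0] = 2×0 = 0; y[1] = 2×0 + 4×0 = 0; y[2] = 2×1 + 4×0 + 5×0 = 2; y[3] = 4×1 + 5×0 + 6×0 = 4; y[4] = 5×1 + 6×0 = 5; y[5] = 6×1 = 6

[0, 0, 2, 4, 5, 6]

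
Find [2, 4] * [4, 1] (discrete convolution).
y[0] = 2×4 = 8; y[1] = 2×1 + 4×4 = 18; y[2] = 4×1 = 4

[8, 18, 4]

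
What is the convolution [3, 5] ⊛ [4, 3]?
y[0] = 3×4 = 12; y[1] = 3×3 + 5×4 = 29; y[2] = 5×3 = 15

[12, 29, 15]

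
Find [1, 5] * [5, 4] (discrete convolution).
y[0] = 1×5 = 5; y[1] = 1×4 + 5×5 = 29; y[2] = 5×4 = 20

[5, 29, 20]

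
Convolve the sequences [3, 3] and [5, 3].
y[0] = 3×5 = 15; y[1] = 3×3 + 3×5 = 24; y[2] = 3×3 = 9

[15, 24, 9]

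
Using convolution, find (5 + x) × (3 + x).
Ascending coefficients: a = [5, 1], b = [3, 1]. c[0] = 5×3 = 15; c[1] = 5×1 + 1×3 = 8; c[2] = 1×1 = 1. Result coefficients: [15, 8, 1] → 15 + 8x + x^2

15 + 8x + x^2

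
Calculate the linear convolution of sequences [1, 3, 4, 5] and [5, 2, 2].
y[0] = 1×5 = 5; y[1] = 1×2 + 3×5 = 17; y[2] = 1×2 + 3×2 + 4×5 = 28; y[3] = 3×2 + 4×2 + 5×5 = 39; y[4] = 4×2 + 5×2 = 18; y[5] = 5×2 = 10

[5, 17, 28, 39, 18, 10]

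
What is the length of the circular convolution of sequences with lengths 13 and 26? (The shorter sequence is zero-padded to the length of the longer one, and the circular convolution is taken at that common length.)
Circular convolution (zero-padding the shorter input) has length max(m, n) = max(13, 26) = 26

26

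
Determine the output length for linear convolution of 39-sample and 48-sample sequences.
Linear/full convolution length: m + n - 1 = 39 + 48 - 1 = 86

86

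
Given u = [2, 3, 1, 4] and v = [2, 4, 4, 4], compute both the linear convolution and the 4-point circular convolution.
Linear: y_lin[0] = 2×2 = 4; y_lin[1] = 2×4 + 3×2 = 14; y_lin[2] = 2×4 + 3×4 + 1×2 = 22; y_lin[3] = 2×4 + 3×4 + 1×4 + 4×2 = 32; y_lin[4] = 3×4 + 1×4 + 4×4 = 32; y_lin[5] = 1×4 + 4×4 = 20; y_lin[6] = 4×4 = 16 → [4, 14, 22, 32, 32, 20, 16]. Circular (length 4): y[0] = 2×2 + 3×4 + 1×4 + 4×4 = 36; y[1] = 2×4 + 3×2 + 1×4 + 4×4 = 34; y[2] = 2×4 + 3×4 + 1×2 + 4×4 = 38; y[3] = 2×4 + 3×4 + 1×4 + 4×2 = 32 → [36, 34, 38, 32]

Linear: [4, 14, 22, 32, 32, 20, 16], Circular: [36, 34, 38, 32]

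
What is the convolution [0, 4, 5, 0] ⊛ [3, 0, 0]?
y[0] = 0×3 = 0; y[1] = 0×0 + 4×3 = 12; y[2] = 0×0 + 4×0 + 5×3 = 15; y[3] = 4×0 + 5×0 + 0×3 = 0; y[4] = 5×0 + 0×0 = 0; y[5] = 0×0 = 0

[0, 12, 15, 0, 0, 0]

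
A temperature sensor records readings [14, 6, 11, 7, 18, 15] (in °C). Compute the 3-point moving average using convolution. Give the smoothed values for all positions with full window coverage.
3-point moving average kernel = [1, 1, 1]. Apply in 'valid' mode (full window coverage): avg[0] = (14 + 6 + 11) / 3 = 10.33; avg[1] = (6 + 11 + 7) / 3 = 8.0; avg[2] = (11 + 7 + 18) / 3 = 12.0; avg[3] = (7 + 18 + 15) / 3 = 13.33. Smoothed values: [10.33, 8.0, 12.0, 13.33]

[10.33, 8.0, 12.0, 13.33]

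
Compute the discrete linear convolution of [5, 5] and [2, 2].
y[0] = 5×2 = 10; y[1] = 5×2 + 5×2 = 20; y[2] = 5×2 = 10

[10, 20, 10]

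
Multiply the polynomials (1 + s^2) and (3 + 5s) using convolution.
Ascending coefficients: a = [1, 0, 1], b = [3, 5]. c[0] = 1×3 = 3; c[1] = 1×5 + 0×3 = 5; c[2] = 0×5 + 1×3 = 3; c[3] = 1×5 = 5. Result coefficients: [3, 5, 3, 5] → 3 + 5s + 3s^2 + 5s^3

3 + 5s + 3s^2 + 5s^3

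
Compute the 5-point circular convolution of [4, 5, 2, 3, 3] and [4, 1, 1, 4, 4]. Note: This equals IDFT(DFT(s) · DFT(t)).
Either evaluate y[k] = Σ_j s[j]·t[(k-j) mod 5] directly, or use IDFT(DFT(s) · DFT(t)). y[0] = 4×4 + 5×4 + 2×4 + 3×1 + 3×1 = 50; y[1] = 4×1 + 5×4 + 2×4 + 3×4 + 3×1 = 47; y[2] = 4×1 + 5×1 + 2×4 + 3×4 + 3×4 = 41; y[3] = 4×4 + 5×1 + 2×1 + 3×4 + 3×4 = 47; y[4] = 4×4 + 5×4 + 2×1 + 3×1 + 3×4 = 53. Result: [50, 47, 41, 47, 53]

[50, 47, 41, 47, 53]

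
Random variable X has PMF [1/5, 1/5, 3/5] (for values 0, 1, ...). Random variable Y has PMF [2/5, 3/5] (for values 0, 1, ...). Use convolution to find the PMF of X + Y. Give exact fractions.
P(X+Y=k) = Σ_i P(X=i)·P(Y=k-i) — a convolution of [1/5, 1/5, 3/5] and [2/5, 3/5]. P(X+Y=0) = (1/5)×(2/5) = 2/25; P(X+Y=1) = (1/5)×(3/5) + (1/5)×(2/5) = 3/25 + 2/25 = 1/5; P(X+Y=2) = (1/5)×(3/5) + (3/5)×(2/5) = 3/25 + 6/25 = 9/25; P(X+Y=3) = (3/5)×(3/5) = 9/25. PMF: [2/25, 1/5, 9/25, 9/25] (sums to 1 ✓)

[2/25, 1/5, 9/25, 9/25]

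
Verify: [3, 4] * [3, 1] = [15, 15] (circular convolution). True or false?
Recompute circular convolution of [3, 4] and [3, 1]: y[0] = 3×3 + 4×1 = 13; y[1] = 3×1 + 4×3 = 15 → [13, 15]. Compare to given [15, 15]: they differ at index 0: given 15, correct 13, so answer: No

No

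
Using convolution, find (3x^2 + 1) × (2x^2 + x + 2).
Ascending coefficients: a = [1, 0, 3], b = [2, 1, 2]. c[0] = 1×2 = 2; c[1] = 1×1 + 0×2 = 1; c[2] = 1×2 + 0×1 + 3×2 = 8; c[3] = 0×2 + 3×1 = 3; c[4] = 3×2 = 6. Result coefficients: [2, 1, 8, 3, 6] → 6x^4 + 3x^3 + 8x^2 + x + 2

6x^4 + 3x^3 + 8x^2 + x + 2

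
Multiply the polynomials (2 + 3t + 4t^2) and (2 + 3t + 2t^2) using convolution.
Ascending coefficients: a = [2, 3, 4], b = [2, 3, 2]. c[0] = 2×2 = 4; c[1] = 2×3 + 3×2 = 12; c[2] = 2×2 + 3×3 + 4×2 = 21; c[3] = 3×2 + 4×3 = 18; c[4] = 4×2 = 8. Result coefficients: [4, 12, 21, 18, 8] → 4 + 12t + 21t^2 + 18t^3 + 8t^4

4 + 12t + 21t^2 + 18t^3 + 8t^4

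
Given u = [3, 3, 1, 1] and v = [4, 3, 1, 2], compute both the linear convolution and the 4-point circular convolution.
Linear: y_lin[0] = 3×4 = 12; y_lin[1] = 3×3 + 3×4 = 21; y_lin[2] = 3×1 + 3×3 + 1×4 = 16; y_lin[3] = 3×2 + 3×1 + 1×3 + 1×4 = 16; y_lin[4] = 3×2 + 1×1 + 1×3 = 10; y_lin[5] = 1×2 + 1×1 = 3; y_lin[6] = 1×2 = 2 → [12, 21, 16, 16, 10, 3, 2]. Circular (length 4): y[0] = 3×4 + 3×2 + 1×1 + 1×3 = 22; y[1] = 3×3 + 3×4 + 1×2 + 1×1 = 24; y[2] = 3×1 + 3×3 + 1×4 + 1×2 = 18; y[3] = 3×2 + 3×1 + 1×3 + 1×4 = 16 → [22, 24, 18, 16]

Linear: [12, 21, 16, 16, 10, 3, 2], Circular: [22, 24, 18, 16]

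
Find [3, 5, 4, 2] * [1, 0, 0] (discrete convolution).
y[0] = 3×1 = 3; y[1] = 3×0 + 5×1 = 5; y[2] = 3×0 + 5×0 + 4×1 = 4; y[3] = 5×0 + 4×0 + 2×1 = 2; y[4] = 4×0 + 2×0 = 0; y[5] = 2×0 = 0

[3, 5, 4, 2, 0, 0]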